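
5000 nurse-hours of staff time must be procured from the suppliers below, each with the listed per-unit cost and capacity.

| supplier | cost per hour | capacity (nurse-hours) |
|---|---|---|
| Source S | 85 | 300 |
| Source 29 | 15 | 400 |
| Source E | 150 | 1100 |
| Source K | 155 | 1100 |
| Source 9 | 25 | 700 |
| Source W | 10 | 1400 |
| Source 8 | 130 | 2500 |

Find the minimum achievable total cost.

Use suppliers in increasing cost order.
Source W at 10: take all 1400 nurse-hours → 3600 still needed.
Take 400 from Source 29 at 15 → need 3200 more.
Source 9 at 25: take all 700 nurse-hours → 2500 still needed.
Take 300 from Source S at 85 → need 2200 more.
Take 2200 from Source 8 at 130 to finish.
Source E, Source K: unused.
Cost = 1400×10 + 400×15 + 700×25 + 300×85 + 2200×130 = 349000.

349000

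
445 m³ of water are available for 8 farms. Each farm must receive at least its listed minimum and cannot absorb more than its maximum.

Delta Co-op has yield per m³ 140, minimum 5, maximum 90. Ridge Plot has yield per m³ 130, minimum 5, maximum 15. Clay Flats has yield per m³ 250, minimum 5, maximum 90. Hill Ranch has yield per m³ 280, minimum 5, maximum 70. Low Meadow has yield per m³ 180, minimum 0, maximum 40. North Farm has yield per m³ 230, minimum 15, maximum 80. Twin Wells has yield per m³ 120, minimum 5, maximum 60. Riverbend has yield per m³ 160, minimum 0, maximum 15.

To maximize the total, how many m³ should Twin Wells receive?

45

Meeting every minimum uses 5+5+5+5+0+15+5+0 = 40 m³, leaving 405.
Highest yield per m³ first: Hill Ranch 280 > Clay Flats 250 > North Farm 230 > Low Meadow 180 > Riverbend 160 > Delta Co-op 140 > Ridge Plot 130 > Twin Wells 120.
Hill Ranch takes 65 more to reach its cap of 70 ; 340 left.
Clay Flats takes 85 more to reach its cap of 90 ; 255 left.
North Farm takes 65 more to reach its cap of 80 ; 190 left.
Low Meadow takes 40 more to reach its cap of 40 ; 150 left.
Riverbend takes 15 more to reach its cap of 15 ; 135 left.
Give Delta Co-op 85 more to hit its cap of 90 ; 50 left.
Ridge Plot takes 10 more to reach its cap of 15 ; 40 left.
Twin Wells: +40 (room for 55) → 45. Pool exhausted.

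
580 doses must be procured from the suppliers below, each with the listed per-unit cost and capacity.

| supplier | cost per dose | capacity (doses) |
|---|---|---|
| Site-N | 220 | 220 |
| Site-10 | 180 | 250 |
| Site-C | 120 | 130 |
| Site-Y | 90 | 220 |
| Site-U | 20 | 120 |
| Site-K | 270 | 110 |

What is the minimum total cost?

Cheapest first:
Site-U at 20: take all 120 doses → 460 still needed.
Take 220 from Site-Y at 90 → need 240 more.
Site-C at 120: take all 130 doses → 110 still needed.
Site-10 (180): take the remaining 110 → done.
Site-N, Site-K: unused.
Cost = 120×20 + 220×90 + 130×120 + 110×180 = 57600.

57600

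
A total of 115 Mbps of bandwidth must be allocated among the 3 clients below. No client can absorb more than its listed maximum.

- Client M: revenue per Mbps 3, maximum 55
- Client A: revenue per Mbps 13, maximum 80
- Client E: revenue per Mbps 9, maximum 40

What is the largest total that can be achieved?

Order the clients by revenue per Mbps: Client A 13 > Client E 9 > Client M 3.
Client A: +80 to 80 (cap) ; 35 left.
Only 35 left; Client E takes them to reach 35.
Total = 13×80 + 9×35 = 1355.

1355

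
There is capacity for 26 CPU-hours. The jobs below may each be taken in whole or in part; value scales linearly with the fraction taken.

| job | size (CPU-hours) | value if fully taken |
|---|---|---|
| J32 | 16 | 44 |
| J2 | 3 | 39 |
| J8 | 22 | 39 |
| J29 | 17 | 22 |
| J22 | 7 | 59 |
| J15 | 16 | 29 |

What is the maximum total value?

Rank by value-to-size ratio: J2 39/3≈13, J22 59/7≈8.43, J32 44/16≈2.75, J15 29/16≈1.81, J8 39/22≈1.77, J29 22/17≈1.29.
J2: take in full, 3 CPU-hours for value 39 ; 23 left.
All 7 CPU-hours of J22 fit (value 59) ; 16 remain.
Take all of J32 (16 CPU-hours, value 44) ; 0 CPU-hours left.
Total value = 142.

142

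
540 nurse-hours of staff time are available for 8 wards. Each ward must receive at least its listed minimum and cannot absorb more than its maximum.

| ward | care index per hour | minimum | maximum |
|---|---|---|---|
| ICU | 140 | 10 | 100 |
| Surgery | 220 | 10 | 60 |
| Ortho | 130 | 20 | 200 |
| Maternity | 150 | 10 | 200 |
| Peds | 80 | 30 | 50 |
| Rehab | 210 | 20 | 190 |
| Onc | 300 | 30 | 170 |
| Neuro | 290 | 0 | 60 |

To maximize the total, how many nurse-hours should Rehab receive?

Meeting every minimum uses 10+10+20+10+30+20+30+0 = 130 nurse-hours, leaving 410.
Rank by care index per hour: Onc 300 > Neuro 290 > Surgery 220 > Rehab 210 > Maternity 150 > ICU 140 > Ortho 130 > Peds 80.
Onc: +140 to 170 (cap) ; 270 left.
Neuro takes 60 more to reach its cap of 60 ; 210 left.
Give Surgery 50 more to hit its cap of 60 ; 160 left.
Rehab has room for 170 more but only 160 remain, so it gets 180.

180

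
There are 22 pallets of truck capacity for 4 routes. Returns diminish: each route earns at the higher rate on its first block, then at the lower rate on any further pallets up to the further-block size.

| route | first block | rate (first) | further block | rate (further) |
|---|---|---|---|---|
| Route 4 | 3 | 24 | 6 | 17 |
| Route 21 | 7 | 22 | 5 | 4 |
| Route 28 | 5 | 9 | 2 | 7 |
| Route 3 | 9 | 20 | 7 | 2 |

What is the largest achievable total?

Order all 8 blocks by rate: Route 4/first 24 > Route 21/first 22 > Route 3/first 20 > Route 4/second 17 > Route 28/first 9 > Route 28/second 7 > Route 21/second 4 > Route 3/second 2.
Route 4/first (24): +3 ; 19 left.
Fill Route 21 first block (7 at 22) ; 12 left.
Route 3/first (20): +9 ; 3 left.
Route 4/second: +3 of 6 at 17; pool empty.
Total = 24×3 + 22×7 + 20×9 + 17×3 = 457.

457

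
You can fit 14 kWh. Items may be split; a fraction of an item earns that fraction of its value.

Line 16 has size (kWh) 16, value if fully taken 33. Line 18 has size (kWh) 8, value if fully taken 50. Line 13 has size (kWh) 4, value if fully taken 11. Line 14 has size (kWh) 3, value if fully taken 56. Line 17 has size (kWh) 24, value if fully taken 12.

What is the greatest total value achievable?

114.25

Rank by value-to-size ratio: Line 14 56/3≈18.7, Line 18 50/8≈6.25, Line 13 11/4≈2.75, Line 16 33/16≈2.06, Line 17 12/24≈0.5.
Take all of Line 14 (3 kWh, value 56) → 11 kWh left.
All 8 kWh of Line 18 fit (value 50) → 3 remain.
Fill the last 3 kWh with part of Line 13: 3/4 of it earns 8.25.
Total value = 114.25.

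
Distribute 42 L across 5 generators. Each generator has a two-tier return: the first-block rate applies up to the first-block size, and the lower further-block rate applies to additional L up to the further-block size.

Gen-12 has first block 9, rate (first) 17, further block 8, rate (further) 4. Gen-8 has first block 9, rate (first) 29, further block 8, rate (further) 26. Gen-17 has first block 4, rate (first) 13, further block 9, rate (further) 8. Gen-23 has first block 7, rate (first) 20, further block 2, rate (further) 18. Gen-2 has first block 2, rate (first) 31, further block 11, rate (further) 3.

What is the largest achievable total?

Treat each block as its own option and order by rate: Gen-2/first 31 > Gen-8/first 29 > Gen-8/second 26 > Gen-23/first 20 > Gen-23/second 18 > Gen-12/first 17 > Gen-17/first 13 > Gen-17/second 8 > Gen-12/second 4 > Gen-2/second 3.
Fill Gen-2 first block (2 at 31) — 40 left.
Gen-8 first at 29: fill all 9 — 31 left.
Gen-8/second (26): +8 — 23 left.
Gen-23 first at 20: fill all 7 — 16 left.
Fill Gen-23 second block (2 at 18) — 14 left.
Gen-12 first at 17: fill all 9 — 5 left.
Gen-17 first at 13: fill all 4 — 1 left.
Gen-17 second at 8: only 1 left, fill 1.
Total = 31×2 + 29×9 + 26×8 + 20×7 + 18×2 + 17×9 + 13×4 + 8×1 = 920.

920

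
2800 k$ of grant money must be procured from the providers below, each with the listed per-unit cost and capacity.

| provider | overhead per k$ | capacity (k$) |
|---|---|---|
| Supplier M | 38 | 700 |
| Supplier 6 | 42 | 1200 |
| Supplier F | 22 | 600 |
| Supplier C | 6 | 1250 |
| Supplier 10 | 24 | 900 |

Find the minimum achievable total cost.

44200

Fill from the cheapest provider first.
Supplier C (6): use full 1250 ; 1550 k$ to go.
Take 600 from Supplier F at 22 ; need 950 more.
Supplier 10 (24): use full 900 ; 50 k$ to go.
Supplier M at 38: take 50 of its 700 ; requirement met.
Supplier 6: unused.
Cost = 1250×6 + 600×22 + 900×24 + 50×38 = 44200.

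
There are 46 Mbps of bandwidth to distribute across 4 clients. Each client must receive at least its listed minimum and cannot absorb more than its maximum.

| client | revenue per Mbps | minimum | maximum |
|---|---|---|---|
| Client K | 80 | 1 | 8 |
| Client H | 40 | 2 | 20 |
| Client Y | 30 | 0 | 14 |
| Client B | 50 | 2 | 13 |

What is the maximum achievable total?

Meeting every minimum uses 1+2+0+2 = 5 Mbps, leaving 41.
Rank by revenue per Mbps: Client K 80 > Client B 50 > Client H 40 > Client Y 30.
Give Client K 7 more to hit its cap of 8 → 34 left.
Give Client B 11 more to hit its cap of 13 → 23 left.
Client H: +18 to 20 (cap) → 5 left.
Client Y has room for 14 more but only 5 remain, so it gets 5.
Total = 80×8 + 40×20 + 30×5 + 50×13 = 2240.

2240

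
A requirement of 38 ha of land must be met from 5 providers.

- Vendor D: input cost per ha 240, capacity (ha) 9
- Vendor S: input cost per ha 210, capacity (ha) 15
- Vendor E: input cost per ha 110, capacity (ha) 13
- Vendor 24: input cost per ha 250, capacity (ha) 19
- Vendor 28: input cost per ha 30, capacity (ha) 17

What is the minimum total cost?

3620

Fill from the cheapest provider first.
Vendor 28 (30): use full 17 → 21 ha to go.
Take 13 from Vendor E at 110 → need 8 more.
Take 8 from Vendor S at 210 to finish.
Vendor D, Vendor 24: unused.
Cost = 17×30 + 13×110 + 8×210 = 3620.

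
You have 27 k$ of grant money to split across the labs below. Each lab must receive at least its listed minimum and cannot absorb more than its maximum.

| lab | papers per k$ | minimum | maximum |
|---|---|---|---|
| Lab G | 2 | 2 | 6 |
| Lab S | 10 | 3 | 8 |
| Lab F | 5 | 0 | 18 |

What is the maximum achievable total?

169

Meeting every minimum uses 2+3+0 = 5 k$, leaving 22.
Rank by papers per k$: Lab S 10 > Lab F 5 > Lab G 2.
Lab S takes 5 more to reach its cap of 8 → 17 left.
Only 17 left; Lab F takes them to reach 17.
Total = 2×2 + 10×8 + 5×17 = 169.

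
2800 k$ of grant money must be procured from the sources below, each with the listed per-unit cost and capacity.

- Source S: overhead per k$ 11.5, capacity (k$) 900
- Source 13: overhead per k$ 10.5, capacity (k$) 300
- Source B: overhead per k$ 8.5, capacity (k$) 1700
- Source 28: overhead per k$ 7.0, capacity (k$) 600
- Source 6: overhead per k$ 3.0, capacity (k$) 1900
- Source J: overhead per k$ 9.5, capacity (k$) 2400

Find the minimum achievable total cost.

12450

Cheapest first:
Source 6 (3.0): use full 1900 → 900 k$ to go.
Source 28 (7.0): use full 600 → 300 k$ to go.
Source B (8.5): take the remaining 300 → done.
Source J, Source 13, Source S: unused.
Cost = 1900×3.0 + 600×7.0 + 300×8.5 = 12450.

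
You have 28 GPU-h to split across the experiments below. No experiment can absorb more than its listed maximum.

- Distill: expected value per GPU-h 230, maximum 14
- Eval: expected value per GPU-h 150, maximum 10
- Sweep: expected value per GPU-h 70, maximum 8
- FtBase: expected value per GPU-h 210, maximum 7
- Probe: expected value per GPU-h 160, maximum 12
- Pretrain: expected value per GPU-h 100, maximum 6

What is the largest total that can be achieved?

Order the experiments by expected value per GPU-h: Distill 230 > FtBase 210 > Probe 160 > Eval 150 > Pretrain 100 > Sweep 70.
Give Distill 14 to hit its cap of 14 ; 14 left.
FtBase takes 7 to reach its cap of 7 ; 7 left.
Only 7 left; Probe takes them to reach 7.
Total = 230×14 + 210×7 + 160×7 = 5810.

5810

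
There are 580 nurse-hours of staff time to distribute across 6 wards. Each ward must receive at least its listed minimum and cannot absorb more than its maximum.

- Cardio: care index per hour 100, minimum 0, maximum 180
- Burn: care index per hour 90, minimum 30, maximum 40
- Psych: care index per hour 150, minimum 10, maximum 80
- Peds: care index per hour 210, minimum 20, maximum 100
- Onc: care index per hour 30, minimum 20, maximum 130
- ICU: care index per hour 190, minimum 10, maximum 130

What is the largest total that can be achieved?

Meeting every minimum uses 0+30+10+20+20+10 = 90 nurse-hours, leaving 490.
Order the wards by care index per hour: Peds 210 > ICU 190 > Psych 150 > Cardio 100 > Burn 90 > Onc 30.
Give Peds 80 more to hit its cap of 100 ; 410 left.
ICU: +120 to 130 (cap) ; 290 left.
Psych: +70 to 80 (cap) ; 220 left.
Give Cardio 180 more to hit its cap of 180 ; 40 left.
Burn takes 10 more to reach its cap of 40 ; 30 left.
Onc: +30 (room for 110) → 50. Pool exhausted.
Total = 100×180 + 90×40 + 150×80 + 210×100 + 30×50 + 190×130 = 80800.

80800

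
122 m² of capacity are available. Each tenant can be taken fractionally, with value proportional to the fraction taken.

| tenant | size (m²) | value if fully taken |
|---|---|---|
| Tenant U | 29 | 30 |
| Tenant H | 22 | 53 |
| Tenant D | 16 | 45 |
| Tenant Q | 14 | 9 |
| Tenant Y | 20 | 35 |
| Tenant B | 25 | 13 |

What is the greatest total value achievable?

Rank by value-to-size ratio: Tenant D 45/16≈2.81, Tenant H 53/22≈2.41, Tenant Y 35/20≈1.75, Tenant U 30/29≈1.03, Tenant Q 9/14≈0.643, Tenant B 13/25≈0.52.
Tenant D: take in full, 16 m² for value 45 ; 106 left.
Tenant H: take in full, 22 m² for value 53 ; 84 left.
Take all of Tenant Y (20 m², value 35) ; 64 m² left.
All 29 m² of Tenant U fit (value 30) ; 35 remain.
Take all of Tenant Q (14 m², value 9) ; 21 m² left.
21 m² left: a 21/25 share of Tenant B gives 13×21/25 = 10.92.
Total value = 182.92.

182.92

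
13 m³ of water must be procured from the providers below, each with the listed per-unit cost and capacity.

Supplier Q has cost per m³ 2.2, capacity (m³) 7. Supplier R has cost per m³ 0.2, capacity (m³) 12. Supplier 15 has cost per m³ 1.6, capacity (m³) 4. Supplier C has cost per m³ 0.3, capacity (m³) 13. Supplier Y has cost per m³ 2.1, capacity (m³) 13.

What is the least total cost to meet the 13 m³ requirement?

Fill from the cheapest provider first.
Supplier R at 0.2: take all 12 m³ — 1 still needed.
Take 1 from Supplier C at 0.3 to finish.
Supplier 15, Supplier Y, Supplier Q: unused.
Cost = 12×0.2 + 1×0.3 = 2.7.

2.7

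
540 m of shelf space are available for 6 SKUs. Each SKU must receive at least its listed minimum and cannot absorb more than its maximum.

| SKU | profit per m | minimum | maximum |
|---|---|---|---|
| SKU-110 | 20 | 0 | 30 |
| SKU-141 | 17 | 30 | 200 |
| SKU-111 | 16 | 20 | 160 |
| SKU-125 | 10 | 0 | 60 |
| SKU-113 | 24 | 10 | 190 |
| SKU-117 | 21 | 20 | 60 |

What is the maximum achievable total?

10780

Meeting every minimum uses 0+30+20+0+10+20 = 80 m, leaving 460.
Highest profit per m first: SKU-113 24 > SKU-117 21 > SKU-110 20 > SKU-141 17 > SKU-111 16 > SKU-125 10.
SKU-113 takes 180 more to reach its cap of 190 ; 280 left.
Give SKU-117 40 more to hit its cap of 60 ; 240 left.
SKU-110 takes 30 more to reach its cap of 30 ; 210 left.
Give SKU-141 170 more to hit its cap of 200 ; 40 left.
Only 40 left; SKU-111 takes them to reach 60.
Total = 20×30 + 17×200 + 16×60 + 24×190 + 21×60 = 10780.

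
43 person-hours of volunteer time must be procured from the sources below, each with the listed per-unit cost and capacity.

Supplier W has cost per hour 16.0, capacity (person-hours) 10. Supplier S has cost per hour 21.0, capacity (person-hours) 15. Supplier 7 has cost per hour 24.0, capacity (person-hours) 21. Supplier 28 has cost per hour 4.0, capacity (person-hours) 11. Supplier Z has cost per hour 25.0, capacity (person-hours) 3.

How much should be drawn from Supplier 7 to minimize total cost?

Cheapest first:
Take 11 from Supplier 28 at 4.0 → need 32 more.
Take 10 from Supplier W at 16.0 → need 22 more.
Take 15 from Supplier S at 21.0 → need 7 more.
Take 7 from Supplier 7 at 24.0 to finish.
Supplier Z: unused.

7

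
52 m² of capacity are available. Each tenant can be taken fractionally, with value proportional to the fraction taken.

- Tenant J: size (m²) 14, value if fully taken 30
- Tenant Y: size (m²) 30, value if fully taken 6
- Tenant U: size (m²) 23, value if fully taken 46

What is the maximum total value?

79

Sort by value density: Tenant J 30/14≈2.14, Tenant U 46/23≈2, Tenant Y 6/30≈0.2.
Tenant J: take in full, 14 m² for value 30 → 38 left.
All 23 m² of Tenant U fit (value 46) → 15 remain.
Only 15 m² remain; take 15/30 of Tenant Y for value 6×15/30 = 3.
Total value = 79.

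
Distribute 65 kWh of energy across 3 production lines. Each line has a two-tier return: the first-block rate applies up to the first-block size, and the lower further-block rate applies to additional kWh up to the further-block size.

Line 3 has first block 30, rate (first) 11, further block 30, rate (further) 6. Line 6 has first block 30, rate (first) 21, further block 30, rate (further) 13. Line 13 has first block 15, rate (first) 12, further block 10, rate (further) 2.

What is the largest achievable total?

1080

Order all 6 blocks by rate: Line 6/tier1 21 > Line 6/tier2 13 > Line 13/tier1 12 > Line 3/tier1 11 > Line 3/tier2 6 > Line 13/tier2 2.
Line 6/tier1 (21): +30 ; 35 left.
Fill Line 6 tier2 block (30 at 13) ; 5 left.
Line 13/tier1: +5 of 15 at 12; pool empty.
Total = 21×30 + 13×30 + 12×5 = 1080.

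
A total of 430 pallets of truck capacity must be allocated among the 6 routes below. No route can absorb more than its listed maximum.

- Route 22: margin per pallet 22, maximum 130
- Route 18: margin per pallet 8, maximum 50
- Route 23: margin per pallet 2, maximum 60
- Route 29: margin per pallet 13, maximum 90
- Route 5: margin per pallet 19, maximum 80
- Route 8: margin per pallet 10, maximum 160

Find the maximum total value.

Order the routes by margin per pallet: Route 22 22 > Route 5 19 > Route 29 13 > Route 8 10 > Route 18 8 > Route 23 2.
Route 22: +130 to 130 (cap) → 300 left.
Route 5: +80 to 80 (cap) → 220 left.
Route 29 takes 90 to reach its cap of 90 → 130 left.
Route 8 has room for 160 but only 130 remain, so it gets 130.
Total = 22×130 + 13×90 + 19×80 + 10×130 = 6850.

6850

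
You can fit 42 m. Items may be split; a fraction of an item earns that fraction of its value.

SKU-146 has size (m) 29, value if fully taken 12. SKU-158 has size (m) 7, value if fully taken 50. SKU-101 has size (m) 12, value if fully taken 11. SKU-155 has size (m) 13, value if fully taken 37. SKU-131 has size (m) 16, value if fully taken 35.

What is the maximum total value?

Sort by value density: SKU-158 50/7≈7.14, SKU-155 37/13≈2.85, SKU-131 35/16≈2.19, SKU-101 11/12≈0.917, SKU-146 12/29≈0.414.
Take all of SKU-158 (7 m, value 50) — 35 m left.
All 13 m of SKU-155 fit (value 37) — 22 remain.
Take all of SKU-131 (16 m, value 35) — 6 m left.
Fill the last 6 m with part of SKU-101: 6/12 of it earns 5.5.
Total value = 127.5.

127.5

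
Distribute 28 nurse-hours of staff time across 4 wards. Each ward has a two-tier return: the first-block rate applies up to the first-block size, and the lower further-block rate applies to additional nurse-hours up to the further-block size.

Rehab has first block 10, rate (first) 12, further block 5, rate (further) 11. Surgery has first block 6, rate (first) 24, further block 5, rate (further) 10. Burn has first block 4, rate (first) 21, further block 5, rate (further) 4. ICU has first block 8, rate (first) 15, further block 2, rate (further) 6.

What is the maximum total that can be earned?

Order all 8 blocks by rate: Surgery/T1 24 > Burn/T1 21 > ICU/T1 15 > Rehab/T1 12 > Rehab/T2 11 > Surgery/T2 10 > ICU/T2 6 > Burn/T2 4.
Fill Surgery T1 block (6 at 24) ; 22 left.
Burn T1 at 21: fill all 4 ; 18 left.
ICU/T1 (15): +8 ; 10 left.
Rehab/T1 (12): +10 ; 0 left.
Total = 24×6 + 21×4 + 15×8 + 12×10 = 468.

468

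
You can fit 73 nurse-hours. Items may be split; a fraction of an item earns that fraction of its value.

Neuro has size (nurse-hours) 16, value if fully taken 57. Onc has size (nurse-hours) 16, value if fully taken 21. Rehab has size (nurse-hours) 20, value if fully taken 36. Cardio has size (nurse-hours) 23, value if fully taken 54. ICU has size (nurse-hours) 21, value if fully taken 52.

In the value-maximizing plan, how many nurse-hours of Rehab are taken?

Rank by value-to-size ratio: Neuro 57/16≈3.56, ICU 52/21≈2.48, Cardio 54/23≈2.35, Rehab 36/20≈1.8, Onc 21/16≈1.31.
All 16 nurse-hours of Neuro fit (value 57) — 57 remain.
ICU: take in full, 21 nurse-hours for value 52 — 36 left.
Cardio: take in full, 23 nurse-hours for value 54 — 13 left.
13 nurse-hours left: a 13/20 share of Rehab gives 36×13/20 = 23.4.

13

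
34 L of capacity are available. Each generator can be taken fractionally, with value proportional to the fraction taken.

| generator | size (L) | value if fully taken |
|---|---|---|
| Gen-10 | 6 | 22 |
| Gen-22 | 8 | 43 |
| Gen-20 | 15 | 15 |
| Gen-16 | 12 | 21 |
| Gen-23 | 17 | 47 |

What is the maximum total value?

117.25

Sort by value density: Gen-22 43/8≈5.38, Gen-10 22/6≈3.67, Gen-23 47/17≈2.76, Gen-16 21/12≈1.75, Gen-20 15/15≈1.
All 8 L of Gen-22 fit (value 43) → 26 remain.
Gen-10: take in full, 6 L for value 22 → 20 left.
Take all of Gen-23 (17 L, value 47) → 3 L left.
Only 3 L remain; take 3/12 of Gen-16 for value 21×3/12 = 5.25.
Total value = 117.25.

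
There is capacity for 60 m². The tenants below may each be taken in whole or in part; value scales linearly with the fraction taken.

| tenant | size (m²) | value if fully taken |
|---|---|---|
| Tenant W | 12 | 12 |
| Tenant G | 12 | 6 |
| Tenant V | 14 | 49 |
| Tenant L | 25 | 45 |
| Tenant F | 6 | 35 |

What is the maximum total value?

Rank by value-to-size ratio: Tenant F 35/6≈5.83, Tenant V 49/14≈3.5, Tenant L 45/25≈1.8, Tenant W 12/12≈1, Tenant G 6/12≈0.5.
Tenant F: take in full, 6 m² for value 35 — 54 left.
All 14 m² of Tenant V fit (value 49) — 40 remain.
All 25 m² of Tenant L fit (value 45) — 15 remain.
Tenant W: take in full, 12 m² for value 12 — 3 left.
3 m² left: a 3/12 share of Tenant G gives 6×3/12 = 1.5.
Total value = 142.5.

142.5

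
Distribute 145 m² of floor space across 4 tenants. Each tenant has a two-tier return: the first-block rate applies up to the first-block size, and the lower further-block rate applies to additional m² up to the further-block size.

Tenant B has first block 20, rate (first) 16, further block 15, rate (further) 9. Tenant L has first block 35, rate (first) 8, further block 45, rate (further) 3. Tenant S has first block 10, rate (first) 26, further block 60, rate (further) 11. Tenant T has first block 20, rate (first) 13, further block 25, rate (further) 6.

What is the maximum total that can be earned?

Treat each block as its own option and order by rate: Tenant S/first 26 > Tenant B/first 16 > Tenant T/first 13 > Tenant S/second 11 > Tenant B/second 9 > Tenant L/first 8 > Tenant T/second 6 > Tenant L/second 3.
Tenant S/first (26): +10 — 135 left.
Fill Tenant B first block (20 at 16) — 115 left.
Fill Tenant T first block (20 at 13) — 95 left.
Fill Tenant S second block (60 at 11) — 35 left.
Fill Tenant B second block (15 at 9) — 20 left.
Tenant L first at 8: only 20 left, fill 20.
Total = 26×10 + 16×20 + 13×20 + 11×60 + 9×15 + 8×20 = 1795.

1795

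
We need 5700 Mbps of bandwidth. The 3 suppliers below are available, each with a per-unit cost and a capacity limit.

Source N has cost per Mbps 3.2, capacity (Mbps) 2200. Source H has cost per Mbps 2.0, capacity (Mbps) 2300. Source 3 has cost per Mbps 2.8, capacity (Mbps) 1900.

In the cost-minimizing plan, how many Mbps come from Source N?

1500

Fill from the cheapest supplier first.
Source H (2.0): use full 2300 → 3400 Mbps to go.
Take 1900 from Source 3 at 2.8 → need 1500 more.
Take 1500 from Source N at 3.2 to finish.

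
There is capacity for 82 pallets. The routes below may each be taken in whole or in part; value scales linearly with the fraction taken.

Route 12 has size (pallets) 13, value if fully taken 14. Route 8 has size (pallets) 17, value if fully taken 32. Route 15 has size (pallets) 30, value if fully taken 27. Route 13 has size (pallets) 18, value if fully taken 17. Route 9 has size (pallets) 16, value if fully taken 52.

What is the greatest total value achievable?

Sort by value density: Route 9 52/16≈3.25, Route 8 32/17≈1.88, Route 12 14/13≈1.08, Route 13 17/18≈0.944, Route 15 27/30≈0.9.
Route 9: take in full, 16 pallets for value 52 → 66 left.
Route 8: take in full, 17 pallets for value 32 → 49 left.
All 13 pallets of Route 12 fit (value 14) → 36 remain.
Route 13: take in full, 18 pallets for value 17 → 18 left.
Fill the last 18 pallets with part of Route 15: 18/30 of it earns 16.2.
Total value = 131.2.

131.2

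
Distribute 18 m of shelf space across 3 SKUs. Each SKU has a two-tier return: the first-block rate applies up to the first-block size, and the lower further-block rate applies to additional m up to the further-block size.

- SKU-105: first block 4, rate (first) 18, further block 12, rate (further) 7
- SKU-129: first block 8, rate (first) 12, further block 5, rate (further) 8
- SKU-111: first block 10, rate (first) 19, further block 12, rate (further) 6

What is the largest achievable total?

310

Treat each block as its own option and order by rate: SKU-111/first 19 > SKU-105/first 18 > SKU-129/first 12 > SKU-129/second 8 > SKU-105/second 7 > SKU-111/second 6.
SKU-111 first at 19: fill all 10 — 8 left.
SKU-105 first at 18: fill all 4 — 4 left.
4 remain; put them into SKU-129 first at 12.
Total = 19×10 + 18×4 + 12×4 = 310.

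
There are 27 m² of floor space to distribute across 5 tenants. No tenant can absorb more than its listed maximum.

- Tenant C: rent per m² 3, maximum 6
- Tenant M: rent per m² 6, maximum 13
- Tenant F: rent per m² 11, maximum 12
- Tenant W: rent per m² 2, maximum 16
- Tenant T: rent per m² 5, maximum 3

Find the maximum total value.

Order the tenants by rent per m²: Tenant F 11 > Tenant M 6 > Tenant T 5 > Tenant C 3 > Tenant W 2.
Tenant F: +12 to 12 (cap) → 15 left.
Give Tenant M 13 to hit its cap of 13 → 2 left.
Tenant T has room for 3 but only 2 remain, so it gets 2.
Total = 6×13 + 11×12 + 5×2 = 220.

220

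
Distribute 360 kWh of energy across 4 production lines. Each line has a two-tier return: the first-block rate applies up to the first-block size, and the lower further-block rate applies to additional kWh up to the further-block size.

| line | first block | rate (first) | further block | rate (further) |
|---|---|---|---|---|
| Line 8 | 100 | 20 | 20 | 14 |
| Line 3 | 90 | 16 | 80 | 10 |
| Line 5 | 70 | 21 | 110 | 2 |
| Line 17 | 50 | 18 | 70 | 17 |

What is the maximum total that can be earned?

6680

Rank every tier by rate: Line 5/T1 21 > Line 8/T1 20 > Line 17/T1 18 > Line 17/T2 17 > Line 3/T1 16 > Line 8/T2 14 > Line 3/T2 10 > Line 5/T2 2.
Line 5/T1 (21): +70 ; 290 left.
Line 8/T1 (20): +100 ; 190 left.
Line 17 T1 at 18: fill all 50 ; 140 left.
Line 17/T2 (17): +70 ; 70 left.
Line 3 T1 at 16: only 70 left, fill 70.
Total = 21×70 + 20×100 + 18×50 + 17×70 + 16×70 = 6680.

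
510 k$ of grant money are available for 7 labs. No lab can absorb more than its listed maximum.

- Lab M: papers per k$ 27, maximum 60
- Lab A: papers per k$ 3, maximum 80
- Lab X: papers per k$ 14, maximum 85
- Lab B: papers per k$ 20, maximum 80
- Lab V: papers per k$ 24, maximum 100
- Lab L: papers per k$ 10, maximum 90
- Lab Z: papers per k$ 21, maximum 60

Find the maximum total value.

Highest papers per k$ first: Lab M 27 > Lab V 24 > Lab Z 21 > Lab B 20 > Lab X 14 > Lab L 10 > Lab A 3.
Lab M takes 60 to reach its cap of 60 → 450 left.
Lab V takes 100 to reach its cap of 100 → 350 left.
Lab Z takes 60 to reach its cap of 60 → 290 left.
Give Lab B 80 to hit its cap of 80 → 210 left.
Give Lab X 85 to hit its cap of 85 → 125 left.
Lab L takes 90 to reach its cap of 90 → 35 left.
Lab A: +35 (room for 80) → 35. Pool exhausted.
Total = 27×60 + 3×35 + 14×85 + 20×80 + 24×100 + 10×90 + 21×60 = 9075.

9075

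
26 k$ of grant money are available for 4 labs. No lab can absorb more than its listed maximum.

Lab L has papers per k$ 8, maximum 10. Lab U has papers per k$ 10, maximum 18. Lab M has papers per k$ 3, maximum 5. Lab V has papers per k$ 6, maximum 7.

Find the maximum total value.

244

Rank by papers per k$: Lab U 10 > Lab L 8 > Lab V 6 > Lab M 3.
Give Lab U 18 to hit its cap of 18 → 8 left.
Lab L: +8 (room for 10) → 8. Pool exhausted.
Total = 8×8 + 10×18 = 244.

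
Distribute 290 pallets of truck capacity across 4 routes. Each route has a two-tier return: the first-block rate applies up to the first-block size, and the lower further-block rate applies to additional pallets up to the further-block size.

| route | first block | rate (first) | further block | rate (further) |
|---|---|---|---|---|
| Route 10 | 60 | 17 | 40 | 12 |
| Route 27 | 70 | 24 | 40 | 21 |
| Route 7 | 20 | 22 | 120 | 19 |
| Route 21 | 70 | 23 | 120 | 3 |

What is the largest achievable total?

Order all 8 blocks by rate: Route 27/tier1 24 > Route 21/tier1 23 > Route 7/tier1 22 > Route 27/tier2 21 > Route 7/tier2 19 > Route 10/tier1 17 > Route 10/tier2 12 > Route 21/tier2 3.
Route 27 tier1 at 24: fill all 70 → 220 left.
Fill Route 21 tier1 block (70 at 23) → 150 left.
Route 7 tier1 at 22: fill all 20 → 130 left.
Route 27/tier2 (21): +40 → 90 left.
90 remain; put them into Route 7 tier2 at 19.
Total = 24×70 + 23×70 + 22×20 + 21×40 + 19×90 = 6280.

6280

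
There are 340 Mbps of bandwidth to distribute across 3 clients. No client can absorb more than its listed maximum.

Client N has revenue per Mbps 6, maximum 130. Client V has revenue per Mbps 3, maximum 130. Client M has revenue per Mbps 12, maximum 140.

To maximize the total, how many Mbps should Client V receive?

70

Highest revenue per Mbps first: Client M 12 > Client N 6 > Client V 3.
Give Client M 140 to hit its cap of 140 → 200 left.
Client N: +130 to 130 (cap) → 70 left.
Only 70 left; Client V takes them to reach 70.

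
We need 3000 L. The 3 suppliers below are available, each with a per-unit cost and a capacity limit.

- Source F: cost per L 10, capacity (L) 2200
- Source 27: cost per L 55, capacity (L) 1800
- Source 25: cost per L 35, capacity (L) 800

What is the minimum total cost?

Fill from the cheapest supplier first.
Source F (10): use full 2200 → 800 L to go.
Take 800 from Source 25 at 35 → need 0 more.
Source 27: unused.
Cost = 2200×10 + 800×35 = 50000.

50000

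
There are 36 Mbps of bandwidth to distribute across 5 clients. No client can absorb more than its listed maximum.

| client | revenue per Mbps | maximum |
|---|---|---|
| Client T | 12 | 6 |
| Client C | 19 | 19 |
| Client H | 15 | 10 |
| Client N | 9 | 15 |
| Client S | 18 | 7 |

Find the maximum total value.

637

Order the clients by revenue per Mbps: Client C 19 > Client S 18 > Client H 15 > Client T 12 > Client N 9.
Give Client C 19 to hit its cap of 19 → 17 left.
Give Client S 7 to hit its cap of 7 → 10 left.
Client H: +10 to 10 (cap) → 0 left.
Total = 19×19 + 15×10 + 18×7 = 637.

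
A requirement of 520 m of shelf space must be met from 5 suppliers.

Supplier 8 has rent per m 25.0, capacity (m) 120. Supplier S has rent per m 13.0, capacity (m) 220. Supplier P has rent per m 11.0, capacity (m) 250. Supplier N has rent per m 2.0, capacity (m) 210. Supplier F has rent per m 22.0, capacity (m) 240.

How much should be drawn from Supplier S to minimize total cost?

60

Cheapest first:
Supplier N (2.0): use full 210 → 310 m to go.
Supplier P (11.0): use full 250 → 60 m to go.
Supplier S at 13.0: take 60 of its 220 → requirement met.
Supplier F, Supplier 8: unused.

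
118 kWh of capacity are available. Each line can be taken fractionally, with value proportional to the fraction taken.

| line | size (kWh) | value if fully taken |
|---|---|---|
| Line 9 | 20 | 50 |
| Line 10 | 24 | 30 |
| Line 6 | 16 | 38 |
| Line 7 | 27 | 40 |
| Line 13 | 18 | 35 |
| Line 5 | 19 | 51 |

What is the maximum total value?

236.5

Sort by value density: Line 5 51/19≈2.68, Line 9 50/20≈2.5, Line 6 38/16≈2.38, Line 13 35/18≈1.94, Line 7 40/27≈1.48, Line 10 30/24≈1.25.
All 19 kWh of Line 5 fit (value 51) — 99 remain.
Line 9: take in full, 20 kWh for value 50 — 79 left.
Line 6: take in full, 16 kWh for value 38 — 63 left.
Take all of Line 13 (18 kWh, value 35) — 45 kWh left.
Take all of Line 7 (27 kWh, value 40) — 18 kWh left.
18 kWh left: a 18/24 share of Line 10 gives 30×18/24 = 22.5.
Total value = 236.5.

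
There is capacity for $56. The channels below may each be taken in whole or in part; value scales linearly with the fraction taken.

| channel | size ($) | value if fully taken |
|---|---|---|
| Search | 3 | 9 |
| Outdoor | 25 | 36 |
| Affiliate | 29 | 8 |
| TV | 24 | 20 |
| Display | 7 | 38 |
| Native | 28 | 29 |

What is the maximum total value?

Sort by value density: Display 38/7≈5.43, Search 9/3≈3, Outdoor 36/25≈1.44, Native 29/28≈1.04, TV 20/24≈0.833, Affiliate 8/29≈0.276.
Display: take in full, 7 $ for value 38 → 49 left.
All 3 $ of Search fit (value 9) → 46 remain.
Take all of Outdoor (25 $, value 36) → 21 $ left.
Only 21 $ remain; take 21/28 of Native for value 29×21/28 = 21.75.
Total value = 104.75.

104.75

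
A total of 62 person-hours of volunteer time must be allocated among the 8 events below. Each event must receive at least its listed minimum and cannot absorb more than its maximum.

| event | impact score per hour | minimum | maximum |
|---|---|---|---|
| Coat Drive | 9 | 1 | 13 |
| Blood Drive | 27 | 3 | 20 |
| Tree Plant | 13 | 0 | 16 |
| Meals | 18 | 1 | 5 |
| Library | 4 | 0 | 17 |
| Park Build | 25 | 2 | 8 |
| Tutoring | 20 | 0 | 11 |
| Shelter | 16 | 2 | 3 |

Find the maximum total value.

1289

Meeting every minimum uses 1+3+0+1+0+2+0+2 = 9 person-hours, leaving 53.
Order the events by impact score per hour: Blood Drive 27 > Park Build 25 > Tutoring 20 > Meals 18 > Shelter 16 > Tree Plant 13 > Coat Drive 9 > Library 4.
Blood Drive takes 17 more to reach its cap of 20 → 36 left.
Park Build takes 6 more to reach its cap of 8 → 30 left.
Tutoring takes 11 more to reach its cap of 11 → 19 left.
Give Meals 4 more to hit its cap of 5 → 15 left.
Give Shelter 1 more to hit its cap of 3 → 14 left.
Only 14 left; Tree Plant takes them to reach 14.
Total = 9×1 + 27×20 + 13×14 + 18×5 + 25×8 + 20×11 + 16×3 = 1289.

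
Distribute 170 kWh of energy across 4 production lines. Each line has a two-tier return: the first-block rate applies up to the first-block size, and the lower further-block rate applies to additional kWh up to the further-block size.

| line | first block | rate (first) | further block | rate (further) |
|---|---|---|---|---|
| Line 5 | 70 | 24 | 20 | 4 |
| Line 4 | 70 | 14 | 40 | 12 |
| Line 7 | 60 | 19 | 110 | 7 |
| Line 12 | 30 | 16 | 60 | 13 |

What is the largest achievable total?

Rank every tier by rate: Line 5/tier1 24 > Line 7/tier1 19 > Line 12/tier1 16 > Line 4/tier1 14 > Line 12/tier2 13 > Line 4/tier2 12 > Line 7/tier2 7 > Line 5/tier2 4.
Line 5 tier1 at 24: fill all 70 — 100 left.
Line 7/tier1 (19): +60 — 40 left.
Fill Line 12 tier1 block (30 at 16) — 10 left.
Line 4 tier1 at 14: only 10 left, fill 10.
Total = 24×70 + 19×60 + 16×30 + 14×10 = 3440.

3440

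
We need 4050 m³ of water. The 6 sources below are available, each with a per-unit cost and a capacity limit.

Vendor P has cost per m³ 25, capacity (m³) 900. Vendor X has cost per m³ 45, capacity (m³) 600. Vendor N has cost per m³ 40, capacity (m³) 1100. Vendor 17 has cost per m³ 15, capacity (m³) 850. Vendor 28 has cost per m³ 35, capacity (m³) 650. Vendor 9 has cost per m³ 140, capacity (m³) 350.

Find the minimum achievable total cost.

Use sources in increasing cost order.
Vendor 17 (15): use full 850 ; 3200 m³ to go.
Take 900 from Vendor P at 25 ; need 2300 more.
Take 650 from Vendor 28 at 35 ; need 1650 more.
Vendor N at 40: take all 1100 m³ ; 550 still needed.
Vendor X at 45: take 550 of its 600 ; requirement met.
Vendor 9: unused.
Cost = 850×15 + 900×25 + 650×35 + 1100×40 + 550×45 = 126750.

126750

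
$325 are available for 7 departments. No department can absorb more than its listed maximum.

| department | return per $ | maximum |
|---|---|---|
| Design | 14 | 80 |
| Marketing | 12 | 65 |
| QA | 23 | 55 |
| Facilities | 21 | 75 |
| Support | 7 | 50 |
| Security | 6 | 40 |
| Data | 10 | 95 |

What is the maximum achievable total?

Rank by return per $: QA 23 > Facilities 21 > Design 14 > Marketing 12 > Data 10 > Support 7 > Security 6.
QA: +55 to 55 (cap) → 270 left.
Facilities: +75 to 75 (cap) → 195 left.
Design: +80 to 80 (cap) → 115 left.
Marketing takes 65 to reach its cap of 65 → 50 left.
Data: +50 (room for 95) → 50. Pool exhausted.
Total = 14×80 + 12×65 + 23×55 + 21×75 + 10×50 = 5240.

5240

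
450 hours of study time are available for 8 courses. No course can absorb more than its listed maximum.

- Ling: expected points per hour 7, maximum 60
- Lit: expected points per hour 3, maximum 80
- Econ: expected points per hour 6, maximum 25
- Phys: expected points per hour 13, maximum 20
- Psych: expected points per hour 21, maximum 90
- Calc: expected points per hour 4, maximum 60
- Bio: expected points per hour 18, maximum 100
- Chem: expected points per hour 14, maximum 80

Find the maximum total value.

5925

Rank by expected points per hour: Psych 21 > Bio 18 > Chem 14 > Phys 13 > Ling 7 > Econ 6 > Calc 4 > Lit 3.
Give Psych 90 to hit its cap of 90 ; 360 left.
Bio takes 100 to reach its cap of 100 ; 260 left.
Give Chem 80 to hit its cap of 80 ; 180 left.
Give Phys 20 to hit its cap of 20 ; 160 left.
Ling: +60 to 60 (cap) ; 100 left.
Econ takes 25 to reach its cap of 25 ; 75 left.
Calc takes 60 to reach its cap of 60 ; 15 left.
Only 15 left; Lit takes them to reach 15.
Total = 7×60 + 3×15 + 6×25 + 13×20 + 21×90 + 4×60 + 18×100 + 14×80 = 5925.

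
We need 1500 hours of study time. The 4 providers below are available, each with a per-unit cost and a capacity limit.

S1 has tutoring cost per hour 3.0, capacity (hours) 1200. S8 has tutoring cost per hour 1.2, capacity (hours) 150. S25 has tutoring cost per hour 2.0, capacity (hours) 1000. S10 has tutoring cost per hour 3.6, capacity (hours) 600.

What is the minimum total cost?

3230

Cheapest first:
Take 150 from S8 at 1.2 → need 1350 more.
Take 1000 from S25 at 2.0 → need 350 more.
Take 350 from S1 at 3.0 to finish.
S10: unused.
Cost = 150×1.2 + 1000×2.0 + 350×3.0 = 3230.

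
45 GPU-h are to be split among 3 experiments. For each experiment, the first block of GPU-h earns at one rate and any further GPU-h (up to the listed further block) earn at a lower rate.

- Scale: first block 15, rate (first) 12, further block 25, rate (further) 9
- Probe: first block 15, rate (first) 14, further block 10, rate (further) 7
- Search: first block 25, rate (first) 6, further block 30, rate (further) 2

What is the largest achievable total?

Treat each block as its own option and order by rate: Probe/T1 14 > Scale/T1 12 > Scale/T2 9 > Probe/T2 7 > Search/T1 6 > Search/T2 2.
Probe/T1 (14): +15 ; 30 left.
Fill Scale T1 block (15 at 12) ; 15 left.
Scale T2 at 9: only 15 left, fill 15.
Total = 14×15 + 12×15 + 9×15 = 525.

525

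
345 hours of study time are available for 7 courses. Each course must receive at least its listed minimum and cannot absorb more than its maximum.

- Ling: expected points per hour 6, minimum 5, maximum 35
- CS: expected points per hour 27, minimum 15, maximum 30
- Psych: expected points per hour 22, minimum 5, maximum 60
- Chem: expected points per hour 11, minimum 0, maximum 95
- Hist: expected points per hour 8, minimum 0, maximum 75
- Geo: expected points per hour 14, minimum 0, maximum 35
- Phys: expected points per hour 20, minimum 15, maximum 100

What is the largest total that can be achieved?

5855

Meeting every minimum uses 5+15+5+0+0+0+15 = 40 hours, leaving 305.
Rank by expected points per hour: CS 27 > Psych 22 > Phys 20 > Geo 14 > Chem 11 > Hist 8 > Ling 6.
CS: +15 to 30 (cap) — 290 left.
Psych: +55 to 60 (cap) — 235 left.
Give Phys 85 more to hit its cap of 100 — 150 left.
Geo: +35 to 35 (cap) — 115 left.
Chem: +95 to 95 (cap) — 20 left.
Hist has room for 75 more but only 20 remain, so it gets 20.
Total = 6×5 + 27×30 + 22×60 + 11×95 + 8×20 + 14×35 + 20×100 = 5855.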